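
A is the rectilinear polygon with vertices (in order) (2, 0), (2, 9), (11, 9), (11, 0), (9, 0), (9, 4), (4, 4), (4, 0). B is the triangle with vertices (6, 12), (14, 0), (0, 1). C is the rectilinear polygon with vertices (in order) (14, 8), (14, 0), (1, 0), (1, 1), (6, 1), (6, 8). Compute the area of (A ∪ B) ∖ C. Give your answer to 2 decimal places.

46.16

|A ∪ B| = 94.0141.
|(A ∪ B) ∩ C| = 47.8571.
|(A ∪ B) ∖ C| = 94.0141 − 47.8571 = 46.16.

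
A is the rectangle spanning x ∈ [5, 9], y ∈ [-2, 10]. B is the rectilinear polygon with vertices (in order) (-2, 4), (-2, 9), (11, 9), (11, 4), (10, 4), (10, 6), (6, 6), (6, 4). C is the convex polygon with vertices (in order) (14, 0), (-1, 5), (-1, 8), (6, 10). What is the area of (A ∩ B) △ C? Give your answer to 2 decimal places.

|A ∩ B| = 14.
|(A ∩ B) ∩ C| = 10.975.
|(A ∩ B) △ C| = 14 + 65.5 − 21.95 = 57.55.

57.55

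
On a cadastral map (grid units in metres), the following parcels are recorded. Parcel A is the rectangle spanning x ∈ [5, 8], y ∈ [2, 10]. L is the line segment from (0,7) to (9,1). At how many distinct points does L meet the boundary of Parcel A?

2

The segment meets the boundary at (7.5,2), (5,3.667).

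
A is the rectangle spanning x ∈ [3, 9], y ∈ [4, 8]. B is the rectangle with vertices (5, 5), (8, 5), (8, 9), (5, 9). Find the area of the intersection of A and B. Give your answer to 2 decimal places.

|A∩B|: x∈[5,8], y∈[5,8] → 3·3 = 9.

9.00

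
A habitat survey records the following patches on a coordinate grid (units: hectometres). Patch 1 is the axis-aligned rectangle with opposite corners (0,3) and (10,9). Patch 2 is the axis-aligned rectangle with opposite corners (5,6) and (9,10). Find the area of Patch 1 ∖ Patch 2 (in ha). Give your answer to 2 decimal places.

|Patch 1∩Patch 2|: x∈[5,9], y∈[6,9] → 4·3 = 12.
|Patch 1| = 60.
|Patch 1 ∖ Patch 2| = |Patch 1| − |Patch 1∩Patch 2| = 60 − 12 = 48.00.

48.00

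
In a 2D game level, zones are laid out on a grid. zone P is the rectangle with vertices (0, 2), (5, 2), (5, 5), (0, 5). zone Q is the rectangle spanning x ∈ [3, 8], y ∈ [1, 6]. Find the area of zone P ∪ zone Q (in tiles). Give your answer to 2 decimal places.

By inclusion–exclusion:
Individual areas: |zone P| = 15, |zone Q| = 25.
|zone P∩zone Q|: x∈[3,5], y∈[2,5] → 2·3 = 6.
|zone P ∪ zone Q| = 40 − 6 = 34.00.

34.00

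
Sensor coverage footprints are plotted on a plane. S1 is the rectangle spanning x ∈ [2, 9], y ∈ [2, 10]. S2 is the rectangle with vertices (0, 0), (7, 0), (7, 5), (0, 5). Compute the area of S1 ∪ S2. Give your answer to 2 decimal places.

By inclusion–exclusion:
Individual areas: |S1| = 56, |S2| = 35.
|S1∩S2|: x∈[2,7], y∈[2,5] → 5·3 = 15.
|S1 ∪ S2| = 91 − 15 = 76.00.

76.00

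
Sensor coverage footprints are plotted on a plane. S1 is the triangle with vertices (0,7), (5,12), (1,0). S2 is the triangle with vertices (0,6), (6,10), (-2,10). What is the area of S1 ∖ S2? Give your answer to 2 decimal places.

13.76

|S1| = 20, |S1∩S2| = 6.2443.
|S1 ∖ S2| = |S1| − |S1∩S2| = 20 − 6.2443 = 13.76.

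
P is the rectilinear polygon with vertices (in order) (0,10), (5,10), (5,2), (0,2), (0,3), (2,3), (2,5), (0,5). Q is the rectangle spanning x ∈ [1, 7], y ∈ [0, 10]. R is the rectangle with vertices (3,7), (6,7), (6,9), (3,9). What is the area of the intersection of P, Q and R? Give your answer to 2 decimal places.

4.00

The intersection is the polygon with vertices (5,7), (3,7), (3,9), (5,9).
By the shoelace formula its area is 4.00.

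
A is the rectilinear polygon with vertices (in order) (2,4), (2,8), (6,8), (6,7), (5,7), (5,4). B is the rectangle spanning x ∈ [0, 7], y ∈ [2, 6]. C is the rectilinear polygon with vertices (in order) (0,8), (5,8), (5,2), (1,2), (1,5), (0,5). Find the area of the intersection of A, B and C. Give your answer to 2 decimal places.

6.00

The intersection is the polygon with vertices (5,6), (5,4), (2,4), (2,6).
By the shoelace formula its area is 6.00.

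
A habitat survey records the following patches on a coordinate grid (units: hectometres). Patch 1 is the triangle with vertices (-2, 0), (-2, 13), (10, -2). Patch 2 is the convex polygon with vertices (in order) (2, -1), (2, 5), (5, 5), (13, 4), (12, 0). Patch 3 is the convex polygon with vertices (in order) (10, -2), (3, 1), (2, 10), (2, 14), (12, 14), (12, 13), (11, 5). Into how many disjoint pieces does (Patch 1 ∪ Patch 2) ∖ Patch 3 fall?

(Patch 1 ∪ Patch 2) ∖ Patch 3 splits into 2 disjoint pieces (area 55.9503, area 8.1453).

2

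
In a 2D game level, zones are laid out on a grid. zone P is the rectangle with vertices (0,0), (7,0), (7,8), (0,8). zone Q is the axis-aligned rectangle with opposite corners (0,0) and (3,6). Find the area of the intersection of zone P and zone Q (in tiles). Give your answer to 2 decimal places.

18.00

|zone P∩zone Q|: x∈[0,3], y∈[0,6] → 3·6 = 18.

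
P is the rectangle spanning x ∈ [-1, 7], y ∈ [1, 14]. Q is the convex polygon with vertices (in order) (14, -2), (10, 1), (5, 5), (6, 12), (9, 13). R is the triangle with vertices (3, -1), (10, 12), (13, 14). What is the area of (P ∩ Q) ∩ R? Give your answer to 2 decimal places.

1.17

The region (P ∩ Q) ∩ R is the polygon with vertices (5.86,4.312), (7,6.429), (7,5), (6.304,3.957).
By the shoelace formula its area is 1.17.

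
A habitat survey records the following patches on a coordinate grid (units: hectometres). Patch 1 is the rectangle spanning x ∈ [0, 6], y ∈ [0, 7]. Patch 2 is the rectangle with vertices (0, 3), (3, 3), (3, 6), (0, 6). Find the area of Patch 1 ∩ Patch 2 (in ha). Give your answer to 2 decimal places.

|Patch 1∩Patch 2|: x∈[0,3], y∈[3,6] → 3·3 = 9.

9.00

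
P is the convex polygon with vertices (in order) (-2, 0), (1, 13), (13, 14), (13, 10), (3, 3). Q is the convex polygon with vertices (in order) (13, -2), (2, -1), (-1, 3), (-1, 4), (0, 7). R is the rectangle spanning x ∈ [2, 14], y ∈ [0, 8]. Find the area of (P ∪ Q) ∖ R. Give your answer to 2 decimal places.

|P ∪ Q| = 144.4769.
|(P ∪ Q) ∩ R| = 42.0333.
|(P ∪ Q) ∖ R| = 144.4769 − 42.0333 = 102.44.

102.44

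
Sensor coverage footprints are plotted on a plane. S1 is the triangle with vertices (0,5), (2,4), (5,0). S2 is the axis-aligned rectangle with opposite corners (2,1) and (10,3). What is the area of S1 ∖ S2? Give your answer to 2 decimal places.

|S1| = 2.5, |S1∩S2| = 1.
|S1 ∖ S2| = |S1| − |S1∩S2| = 2.5 − 1 = 1.50.

1.50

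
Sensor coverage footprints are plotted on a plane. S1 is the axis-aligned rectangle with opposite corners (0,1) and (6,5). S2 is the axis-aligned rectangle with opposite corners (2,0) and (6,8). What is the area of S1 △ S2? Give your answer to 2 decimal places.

|S1∩S2|: x∈[2,6], y∈[1,5] → 4·4 = 16.
|S1 △ S2| = |S1| + |S2| − 2·|S1∩S2| = 24 + 32 − 32 = 24.00.

24.00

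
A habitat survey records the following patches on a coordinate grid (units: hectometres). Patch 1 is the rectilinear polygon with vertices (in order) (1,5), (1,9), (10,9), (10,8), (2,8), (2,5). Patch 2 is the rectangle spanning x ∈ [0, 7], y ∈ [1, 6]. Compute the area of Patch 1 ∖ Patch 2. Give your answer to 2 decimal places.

|Patch 1| = 12, |Patch 1∩Patch 2| = 1.
|Patch 1 ∖ Patch 2| = |Patch 1| − |Patch 1∩Patch 2| = 12 − 1 = 11.00.

11.00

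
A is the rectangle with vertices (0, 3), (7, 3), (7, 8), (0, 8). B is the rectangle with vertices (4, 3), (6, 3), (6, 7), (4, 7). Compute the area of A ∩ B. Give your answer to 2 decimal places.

8.00

|A∩B|: x∈[4,6], y∈[3,7] → 2·4 = 8.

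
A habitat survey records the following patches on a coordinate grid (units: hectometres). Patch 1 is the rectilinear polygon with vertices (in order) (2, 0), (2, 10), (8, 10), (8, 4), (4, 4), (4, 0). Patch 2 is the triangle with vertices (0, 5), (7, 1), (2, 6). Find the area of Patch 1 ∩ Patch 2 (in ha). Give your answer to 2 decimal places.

3.43

The intersection is the polygon with vertices (2,6), (4,4), (4,2.714), (2,3.857).
By the shoelace formula its area is 3.43.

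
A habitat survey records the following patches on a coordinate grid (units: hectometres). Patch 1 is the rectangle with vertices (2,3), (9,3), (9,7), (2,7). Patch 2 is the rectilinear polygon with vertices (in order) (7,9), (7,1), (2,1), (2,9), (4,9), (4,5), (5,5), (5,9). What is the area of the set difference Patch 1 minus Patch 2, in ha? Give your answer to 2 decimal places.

10.00

|Patch 1| = 28, |Patch 1∩Patch 2| = 18.
|Patch 1 ∖ Patch 2| = |Patch 1| − |Patch 1∩Patch 2| = 28 − 18 = 10.00.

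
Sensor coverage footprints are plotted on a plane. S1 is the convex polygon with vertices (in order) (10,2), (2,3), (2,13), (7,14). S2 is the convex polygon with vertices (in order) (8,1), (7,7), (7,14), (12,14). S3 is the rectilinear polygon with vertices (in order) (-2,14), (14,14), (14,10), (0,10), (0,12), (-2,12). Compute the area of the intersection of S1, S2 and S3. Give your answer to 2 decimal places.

The intersection is the polygon with vertices (7,14), (8,10), (7,10).
By the shoelace formula its area is 2.00.

2.00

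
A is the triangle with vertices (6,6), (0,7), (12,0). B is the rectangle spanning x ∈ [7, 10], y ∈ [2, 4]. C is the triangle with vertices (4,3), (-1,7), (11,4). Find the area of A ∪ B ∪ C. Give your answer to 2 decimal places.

By inclusion–exclusion:
Individual areas: |A| = 15, |B| = 6, |C| = 16.5.
|A∩B| = 3.2798.
|A∩C| = 7.4103.
|B∩C| = 1.0714.
|A∩B∩C| = 0.5804.
|A ∪ B ∪ C| = 37.5 − 11.7615 + 0.5804 = 26.32.

26.32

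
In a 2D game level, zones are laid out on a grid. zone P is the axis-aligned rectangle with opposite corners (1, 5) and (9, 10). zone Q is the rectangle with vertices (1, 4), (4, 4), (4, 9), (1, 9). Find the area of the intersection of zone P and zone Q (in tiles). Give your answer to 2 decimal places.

|zone P∩zone Q|: x∈[1,4], y∈[5,9] → 3·4 = 12.

12.00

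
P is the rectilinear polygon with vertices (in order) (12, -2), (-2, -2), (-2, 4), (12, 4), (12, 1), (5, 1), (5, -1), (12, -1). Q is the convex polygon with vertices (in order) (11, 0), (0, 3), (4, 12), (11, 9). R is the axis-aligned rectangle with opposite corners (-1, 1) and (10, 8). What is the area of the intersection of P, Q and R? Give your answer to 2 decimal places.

The intersection is the polygon with vertices (7.333,1), (0,3), (0.444,4), (10,4), (10,1).
By the shoelace formula its area is 22.44.

22.44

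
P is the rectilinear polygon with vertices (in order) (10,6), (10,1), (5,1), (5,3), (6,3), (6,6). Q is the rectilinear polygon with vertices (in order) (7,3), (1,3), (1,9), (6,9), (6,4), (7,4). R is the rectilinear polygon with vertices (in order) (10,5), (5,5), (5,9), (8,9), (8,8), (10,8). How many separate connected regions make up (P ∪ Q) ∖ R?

(P ∪ Q) ∖ R is a single connected region.

1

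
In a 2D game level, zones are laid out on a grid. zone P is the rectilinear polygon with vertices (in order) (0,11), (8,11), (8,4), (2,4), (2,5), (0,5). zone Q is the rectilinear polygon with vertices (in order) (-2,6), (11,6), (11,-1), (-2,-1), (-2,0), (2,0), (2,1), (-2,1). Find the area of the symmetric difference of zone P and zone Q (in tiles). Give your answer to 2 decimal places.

|zone P| = 54, |zone Q| = 87, |zone P∩zone Q| = 14.
|zone P △ zone Q| = |zone P| + |zone Q| − 2·|zone P∩zone Q| = 54 + 87 − 28 = 113.00.

113.00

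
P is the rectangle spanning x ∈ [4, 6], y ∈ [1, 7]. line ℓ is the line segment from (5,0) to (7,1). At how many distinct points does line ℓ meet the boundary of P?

The segment lies entirely outside P and never meets its boundary.

0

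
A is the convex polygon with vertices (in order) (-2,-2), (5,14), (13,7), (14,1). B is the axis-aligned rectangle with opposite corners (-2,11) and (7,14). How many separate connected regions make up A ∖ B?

1

A ∖ B is a single connected region.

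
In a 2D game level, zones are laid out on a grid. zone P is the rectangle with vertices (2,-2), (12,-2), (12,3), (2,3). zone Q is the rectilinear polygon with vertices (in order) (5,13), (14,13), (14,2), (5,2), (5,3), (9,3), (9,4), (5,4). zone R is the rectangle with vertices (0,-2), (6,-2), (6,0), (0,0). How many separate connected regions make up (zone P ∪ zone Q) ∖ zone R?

1

(zone P ∪ zone Q) ∖ zone R is a single connected region.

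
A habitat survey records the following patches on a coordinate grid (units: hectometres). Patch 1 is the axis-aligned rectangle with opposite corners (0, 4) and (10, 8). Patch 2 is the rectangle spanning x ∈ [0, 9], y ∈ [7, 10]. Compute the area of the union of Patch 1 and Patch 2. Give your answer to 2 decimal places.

58.00

By inclusion–exclusion:
Individual areas: |Patch 1| = 40, |Patch 2| = 27.
|Patch 1∩Patch 2|: x∈[0,9], y∈[7,8] → 9·1 = 9.
|Patch 1 ∪ Patch 2| = 67 − 9 = 58.00.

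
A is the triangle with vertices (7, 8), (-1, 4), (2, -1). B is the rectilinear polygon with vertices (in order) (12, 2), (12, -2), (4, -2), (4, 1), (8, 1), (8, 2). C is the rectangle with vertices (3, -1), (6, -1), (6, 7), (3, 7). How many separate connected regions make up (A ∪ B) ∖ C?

(A ∪ B) ∖ C splits into 3 disjoint pieces (area 15.6, area 0.9, area 24).

3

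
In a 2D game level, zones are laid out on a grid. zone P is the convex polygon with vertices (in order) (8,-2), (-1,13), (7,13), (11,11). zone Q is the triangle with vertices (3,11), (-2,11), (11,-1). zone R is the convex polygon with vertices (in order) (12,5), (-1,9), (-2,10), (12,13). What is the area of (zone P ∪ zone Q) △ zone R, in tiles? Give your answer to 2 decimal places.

|zone P ∪ zone Q| = 95.3616.
|(zone P ∪ zone Q) ∩ zone R| = 45.4968.
|(zone P ∪ zone Q) △ zone R| = 95.3616 + 60.5 − 90.9937 = 64.87.

64.87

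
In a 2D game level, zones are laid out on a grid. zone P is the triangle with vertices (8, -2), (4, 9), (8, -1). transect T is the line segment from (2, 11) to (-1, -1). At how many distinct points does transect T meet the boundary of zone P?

0

The segment lies entirely outside zone P and never meets its boundary.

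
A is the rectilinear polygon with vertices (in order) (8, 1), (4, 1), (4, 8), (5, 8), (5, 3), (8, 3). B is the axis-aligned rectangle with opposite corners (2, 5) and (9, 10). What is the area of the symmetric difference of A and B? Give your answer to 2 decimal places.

|A| = 13, |B| = 35, |A∩B| = 3.
|A △ B| = |A| + |B| − 2·|A∩B| = 13 + 35 − 6 = 42.00.

42.00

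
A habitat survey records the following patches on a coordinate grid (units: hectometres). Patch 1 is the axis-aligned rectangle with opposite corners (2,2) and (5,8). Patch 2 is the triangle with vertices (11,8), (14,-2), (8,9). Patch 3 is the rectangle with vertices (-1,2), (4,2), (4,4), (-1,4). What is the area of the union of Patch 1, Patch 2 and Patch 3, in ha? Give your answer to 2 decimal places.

By inclusion–exclusion:
Individual areas: |Patch 1| = 18, |Patch 2| = 13.5, |Patch 3| = 10.
|Patch 1∩Patch 2| = 0.
|Patch 1∩Patch 3|: x∈[2,4], y∈[2,4] → 2·2 = 4.
|Patch 2∩Patch 3| = 0.
|Patch 1∩Patch 2∩Patch 3| = 0.
|Patch 1 ∪ Patch 2 ∪ Patch 3| = 41.5 − 4 + 0 = 37.50.

37.50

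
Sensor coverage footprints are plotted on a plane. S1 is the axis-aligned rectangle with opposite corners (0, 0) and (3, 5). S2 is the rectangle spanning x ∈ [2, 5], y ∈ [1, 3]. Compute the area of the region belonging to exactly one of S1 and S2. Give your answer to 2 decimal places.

17.00

|S1∩S2|: x∈[2,3], y∈[1,3] → 1·2 = 2.
|S1 △ S2| = |S1| + |S2| − 2·|S1∩S2| = 15 + 6 − 4 = 17.00.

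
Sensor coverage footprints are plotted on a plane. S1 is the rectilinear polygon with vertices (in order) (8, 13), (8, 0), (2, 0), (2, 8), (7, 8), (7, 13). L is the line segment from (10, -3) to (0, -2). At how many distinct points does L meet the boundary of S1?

0

The segment lies entirely outside S1 and never meets its boundary.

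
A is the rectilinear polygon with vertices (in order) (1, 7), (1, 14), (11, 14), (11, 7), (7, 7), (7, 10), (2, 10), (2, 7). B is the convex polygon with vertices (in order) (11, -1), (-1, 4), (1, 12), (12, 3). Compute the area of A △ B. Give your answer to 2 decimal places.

123.60

|A| = 55, |B| = 79.5, |A∩B| = 5.4495.
|A △ B| = |A| + |B| − 2·|A∩B| = 55 + 79.5 − 10.899 = 123.60.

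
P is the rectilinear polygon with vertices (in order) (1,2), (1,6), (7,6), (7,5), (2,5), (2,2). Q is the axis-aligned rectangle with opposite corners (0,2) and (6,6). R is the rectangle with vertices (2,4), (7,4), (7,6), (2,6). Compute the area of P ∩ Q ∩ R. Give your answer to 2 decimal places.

4.00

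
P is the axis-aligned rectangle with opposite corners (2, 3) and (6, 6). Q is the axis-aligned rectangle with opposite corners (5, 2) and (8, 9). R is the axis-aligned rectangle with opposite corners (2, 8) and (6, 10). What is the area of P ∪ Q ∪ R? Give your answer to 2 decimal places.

By inclusion–exclusion:
Individual areas: |P| = 12, |Q| = 21, |R| = 8.
|P∩Q|: x∈[5,6], y∈[3,6] → 1·3 = 3.
|P∩R| = 0 (no overlap).
|Q∩R|: x∈[5,6], y∈[8,9] → 1·1 = 1.
|P∩Q∩R| = 0.
|P ∪ Q ∪ R| = 41 − 4 + 0 = 37.00.

37.00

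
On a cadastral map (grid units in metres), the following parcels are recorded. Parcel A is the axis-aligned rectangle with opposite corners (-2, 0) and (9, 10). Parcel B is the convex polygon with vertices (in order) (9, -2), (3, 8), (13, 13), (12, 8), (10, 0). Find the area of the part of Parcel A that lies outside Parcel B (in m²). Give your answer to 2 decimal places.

73.20

|Parcel A| = 110, |Parcel A∩Parcel B| = 36.8.
|Parcel A ∖ Parcel B| = |Parcel A| − |Parcel A∩Parcel B| = 110 − 36.8 = 73.20.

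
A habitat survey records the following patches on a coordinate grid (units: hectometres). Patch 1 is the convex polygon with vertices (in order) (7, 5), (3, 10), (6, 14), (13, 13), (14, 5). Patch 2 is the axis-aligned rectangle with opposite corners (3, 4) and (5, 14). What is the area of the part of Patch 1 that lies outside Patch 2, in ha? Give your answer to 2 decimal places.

69.33

|Patch 1| = 74.5, |Patch 1∩Patch 2| = 5.1667.
|Patch 1 ∖ Patch 2| = |Patch 1| − |Patch 1∩Patch 2| = 74.5 − 5.1667 = 69.33.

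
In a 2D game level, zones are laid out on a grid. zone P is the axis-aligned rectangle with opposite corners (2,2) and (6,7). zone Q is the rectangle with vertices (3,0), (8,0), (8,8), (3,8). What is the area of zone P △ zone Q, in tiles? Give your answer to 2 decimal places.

|zone P∩zone Q|: x∈[3,6], y∈[2,7] → 3·5 = 15.
|zone P △ zone Q| = |zone P| + |zone Q| − 2·|zone P∩zone Q| = 20 + 40 − 30 = 30.00.

30.00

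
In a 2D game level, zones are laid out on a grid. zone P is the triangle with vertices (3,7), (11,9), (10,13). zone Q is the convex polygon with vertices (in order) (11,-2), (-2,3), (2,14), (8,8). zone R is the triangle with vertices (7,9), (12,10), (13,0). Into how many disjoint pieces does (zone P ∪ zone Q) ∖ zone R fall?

1

(zone P ∪ zone Q) ∖ zone R is a single connected region.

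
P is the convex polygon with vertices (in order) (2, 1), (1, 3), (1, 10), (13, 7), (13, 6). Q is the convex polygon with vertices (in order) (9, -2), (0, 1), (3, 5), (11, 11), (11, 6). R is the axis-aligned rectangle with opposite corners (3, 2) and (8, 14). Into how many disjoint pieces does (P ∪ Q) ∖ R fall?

1

(P ∪ Q) ∖ R is a single connected region.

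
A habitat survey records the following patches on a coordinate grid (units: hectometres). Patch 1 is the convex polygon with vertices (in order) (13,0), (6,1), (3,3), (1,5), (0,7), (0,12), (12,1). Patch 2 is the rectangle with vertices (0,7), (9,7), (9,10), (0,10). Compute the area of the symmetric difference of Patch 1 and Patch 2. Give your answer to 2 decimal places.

59.09

|Patch 1| = 55, |Patch 2| = 27, |Patch 1∩Patch 2| = 11.4545.
|Patch 1 △ Patch 2| = |Patch 1| + |Patch 2| − 2·|Patch 1∩Patch 2| = 55 + 27 − 22.9091 = 59.09.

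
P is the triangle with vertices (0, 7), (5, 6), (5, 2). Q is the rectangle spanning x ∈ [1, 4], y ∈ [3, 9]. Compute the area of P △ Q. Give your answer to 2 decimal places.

16.00

|P| = 10, |Q| = 18, |P∩Q| = 6.
|P △ Q| = |P| + |Q| − 2·|P∩Q| = 10 + 18 − 12 = 16.00.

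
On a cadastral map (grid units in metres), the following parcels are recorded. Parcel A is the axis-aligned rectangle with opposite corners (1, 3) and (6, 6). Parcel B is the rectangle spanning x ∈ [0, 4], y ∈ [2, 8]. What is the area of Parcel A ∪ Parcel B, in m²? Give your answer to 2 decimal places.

30.00

By inclusion–exclusion:
Individual areas: |Parcel A| = 15, |Parcel B| = 24.
|Parcel A∩Parcel B|: x∈[1,4], y∈[3,6] → 3·3 = 9.
|Parcel A ∪ Parcel B| = 39 − 9 = 30.00.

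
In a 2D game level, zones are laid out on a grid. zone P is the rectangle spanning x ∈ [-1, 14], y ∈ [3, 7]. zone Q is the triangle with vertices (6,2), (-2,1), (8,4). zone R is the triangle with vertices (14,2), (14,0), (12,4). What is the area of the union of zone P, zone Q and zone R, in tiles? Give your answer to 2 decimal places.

By inclusion–exclusion:
Individual areas: |zone P| = 60, |zone Q| = 7, |zone R| = 2.
|zone P∩zone Q| = 1.1667.
|zone P∩zone R| = 0.25.
|zone Q∩zone R| = 0.
|zone P∩zone Q∩zone R| = 0.
|zone P ∪ zone Q ∪ zone R| = 69 − 1.4167 + 0 = 67.58.

67.58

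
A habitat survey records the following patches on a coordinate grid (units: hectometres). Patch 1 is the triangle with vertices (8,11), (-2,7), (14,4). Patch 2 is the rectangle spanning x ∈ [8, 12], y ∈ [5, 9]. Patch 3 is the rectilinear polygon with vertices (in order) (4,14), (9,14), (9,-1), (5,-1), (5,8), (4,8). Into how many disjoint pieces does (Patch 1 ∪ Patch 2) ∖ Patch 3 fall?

2

(Patch 1 ∪ Patch 2) ∖ Patch 3 splits into 2 disjoint pieces (area 12.7938, area 15.2872).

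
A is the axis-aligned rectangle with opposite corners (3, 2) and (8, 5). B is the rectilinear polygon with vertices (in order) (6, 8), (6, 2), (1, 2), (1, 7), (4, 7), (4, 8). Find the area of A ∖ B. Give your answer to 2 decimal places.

|A| = 15, |A∩B| = 9.
|A ∖ B| = |A| − |A∩B| = 15 − 9 = 6.00.

6.00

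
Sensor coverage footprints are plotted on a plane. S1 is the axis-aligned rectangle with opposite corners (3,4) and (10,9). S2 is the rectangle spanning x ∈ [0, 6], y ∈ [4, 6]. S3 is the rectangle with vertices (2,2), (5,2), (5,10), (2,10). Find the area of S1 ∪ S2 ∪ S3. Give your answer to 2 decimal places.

53.00

By inclusion–exclusion:
Individual areas: |S1| = 35, |S2| = 12, |S3| = 24.
|S1∩S2|: x∈[3,6], y∈[4,6] → 3·2 = 6.
|S1∩S3|: x∈[3,5], y∈[4,9] → 2·5 = 10.
|S2∩S3|: x∈[2,5], y∈[4,6] → 3·2 = 6.
|S1∩S2∩S3| = 4.
|S1 ∪ S2 ∪ S3| = 71 − 22 + 4 = 53.00.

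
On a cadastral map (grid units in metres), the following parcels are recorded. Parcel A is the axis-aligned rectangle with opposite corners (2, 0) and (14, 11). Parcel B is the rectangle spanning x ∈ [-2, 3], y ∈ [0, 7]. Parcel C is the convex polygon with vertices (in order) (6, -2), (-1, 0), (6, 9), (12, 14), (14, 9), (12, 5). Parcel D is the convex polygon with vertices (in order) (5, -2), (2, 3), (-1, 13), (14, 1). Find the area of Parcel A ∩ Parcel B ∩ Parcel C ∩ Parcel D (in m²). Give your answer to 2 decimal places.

The intersection is the polygon with vertices (2,3.857), (3,5.143), (3,1.333), (2,3).
By the shoelace formula its area is 2.33.

2.33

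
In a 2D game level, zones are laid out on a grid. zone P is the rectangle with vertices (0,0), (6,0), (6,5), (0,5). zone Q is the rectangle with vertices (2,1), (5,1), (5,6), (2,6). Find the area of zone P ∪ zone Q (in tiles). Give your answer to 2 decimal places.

By inclusion–exclusion:
Individual areas: |zone P| = 30, |zone Q| = 15.
|zone P∩zone Q|: x∈[2,5], y∈[1,5] → 3·4 = 12.
|zone P ∪ zone Q| = 45 − 12 = 33.00.

33.00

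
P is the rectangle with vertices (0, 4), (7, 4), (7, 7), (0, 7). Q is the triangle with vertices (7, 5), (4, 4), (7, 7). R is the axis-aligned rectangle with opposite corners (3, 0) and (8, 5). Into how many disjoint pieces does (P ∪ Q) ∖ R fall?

1

(P ∪ Q) ∖ R is a single connected region.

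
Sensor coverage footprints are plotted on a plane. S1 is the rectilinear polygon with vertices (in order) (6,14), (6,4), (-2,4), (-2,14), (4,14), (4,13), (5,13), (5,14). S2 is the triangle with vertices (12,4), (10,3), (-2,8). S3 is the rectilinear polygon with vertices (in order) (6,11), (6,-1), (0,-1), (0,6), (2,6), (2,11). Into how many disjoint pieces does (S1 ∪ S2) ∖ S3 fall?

(S1 ∪ S2) ∖ S3 splits into 2 disjoint pieces (area 6.8095, area 47).

2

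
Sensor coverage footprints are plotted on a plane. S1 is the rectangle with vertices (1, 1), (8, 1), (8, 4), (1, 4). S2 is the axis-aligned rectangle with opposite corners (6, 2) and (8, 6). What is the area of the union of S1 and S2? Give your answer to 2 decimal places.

By inclusion–exclusion:
Individual areas: |S1| = 21, |S2| = 8.
|S1∩S2|: x∈[6,8], y∈[2,4] → 2·2 = 4.
|S1 ∪ S2| = 29 − 4 = 25.00.

25.00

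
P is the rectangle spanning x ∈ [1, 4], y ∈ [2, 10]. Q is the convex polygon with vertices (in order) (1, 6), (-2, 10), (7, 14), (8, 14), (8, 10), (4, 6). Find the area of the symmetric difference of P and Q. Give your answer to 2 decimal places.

|P| = 24, |Q| = 48, |P∩Q| = 12.
|P △ Q| = |P| + |Q| − 2·|P∩Q| = 24 + 48 − 24 = 48.00.

48.00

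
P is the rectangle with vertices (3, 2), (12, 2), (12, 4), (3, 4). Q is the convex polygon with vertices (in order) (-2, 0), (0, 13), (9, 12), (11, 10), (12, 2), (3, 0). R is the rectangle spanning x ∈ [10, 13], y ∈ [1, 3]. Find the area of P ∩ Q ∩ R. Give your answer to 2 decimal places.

The intersection is the polygon with vertices (12,2), (10,2), (10,3), (11.875,3).
By the shoelace formula its area is 1.94.

1.94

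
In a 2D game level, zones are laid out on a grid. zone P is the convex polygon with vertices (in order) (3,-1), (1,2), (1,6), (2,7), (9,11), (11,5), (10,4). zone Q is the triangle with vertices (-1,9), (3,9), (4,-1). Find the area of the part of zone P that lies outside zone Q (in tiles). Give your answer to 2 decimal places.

|zone P| = 69.5, |zone P∩zone Q| = 11.619.
|zone P ∖ zone Q| = |zone P| − |zone P∩zone Q| = 69.5 − 11.619 = 57.88.

57.88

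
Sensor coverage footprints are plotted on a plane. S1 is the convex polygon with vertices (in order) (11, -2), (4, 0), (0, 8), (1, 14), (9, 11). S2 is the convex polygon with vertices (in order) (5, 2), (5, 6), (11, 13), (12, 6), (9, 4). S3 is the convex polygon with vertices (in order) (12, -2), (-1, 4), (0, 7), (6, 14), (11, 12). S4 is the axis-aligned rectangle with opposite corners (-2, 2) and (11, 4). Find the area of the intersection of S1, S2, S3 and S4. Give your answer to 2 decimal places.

4.00

The intersection is the polygon with vertices (5,2), (5,4), (9,4).
By the shoelace formula its area is 4.00.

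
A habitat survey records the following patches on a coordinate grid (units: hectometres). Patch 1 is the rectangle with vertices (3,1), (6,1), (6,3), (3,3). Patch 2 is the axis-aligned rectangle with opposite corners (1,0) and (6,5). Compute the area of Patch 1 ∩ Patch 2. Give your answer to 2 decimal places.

|Patch 1∩Patch 2|: x∈[3,6], y∈[1,3] → 3·2 = 6.

6.00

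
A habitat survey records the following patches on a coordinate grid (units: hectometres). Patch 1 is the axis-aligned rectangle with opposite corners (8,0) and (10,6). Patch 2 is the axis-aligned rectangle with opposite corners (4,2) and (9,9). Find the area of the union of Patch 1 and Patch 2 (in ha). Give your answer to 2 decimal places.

By inclusion–exclusion:
Individual areas: |Patch 1| = 12, |Patch 2| = 35.
|Patch 1∩Patch 2|: x∈[8,9], y∈[2,6] → 1·4 = 4.
|Patch 1 ∪ Patch 2| = 47 − 4 = 43.00.

43.00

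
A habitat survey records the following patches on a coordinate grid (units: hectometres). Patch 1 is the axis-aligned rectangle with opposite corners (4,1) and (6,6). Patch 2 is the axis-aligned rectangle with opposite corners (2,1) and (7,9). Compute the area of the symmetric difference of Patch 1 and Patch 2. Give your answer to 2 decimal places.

30.00

|Patch 1∩Patch 2|: x∈[4,6], y∈[1,6] → 2·5 = 10.
|Patch 1 △ Patch 2| = |Patch 1| + |Patch 2| − 2·|Patch 1∩Patch 2| = 10 + 40 − 20 = 30.00.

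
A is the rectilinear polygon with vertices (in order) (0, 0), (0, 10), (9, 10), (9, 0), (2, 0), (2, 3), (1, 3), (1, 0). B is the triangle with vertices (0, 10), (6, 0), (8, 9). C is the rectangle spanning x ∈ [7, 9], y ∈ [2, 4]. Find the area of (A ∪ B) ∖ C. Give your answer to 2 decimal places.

83.00

|A ∪ B| = 87.
|(A ∪ B) ∩ C| = 4.
|(A ∪ B) ∖ C| = 87 − 4 = 83.00.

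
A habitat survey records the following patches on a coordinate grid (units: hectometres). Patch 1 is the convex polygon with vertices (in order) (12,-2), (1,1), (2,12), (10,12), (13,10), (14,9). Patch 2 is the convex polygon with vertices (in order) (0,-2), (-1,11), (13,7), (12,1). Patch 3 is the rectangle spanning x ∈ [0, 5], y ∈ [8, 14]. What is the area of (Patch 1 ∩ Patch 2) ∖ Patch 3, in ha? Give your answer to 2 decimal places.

|Patch 1 ∩ Patch 2| = 93.5242.
|(Patch 1 ∩ Patch 2) ∩ Patch 3| = 5.7173.
|(Patch 1 ∩ Patch 2) ∖ Patch 3| = 93.5242 − 5.7173 = 87.81.

87.81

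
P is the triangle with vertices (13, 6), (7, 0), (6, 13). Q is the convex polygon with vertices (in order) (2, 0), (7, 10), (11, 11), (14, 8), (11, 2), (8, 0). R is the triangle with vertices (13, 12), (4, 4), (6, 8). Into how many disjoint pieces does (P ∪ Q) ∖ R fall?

(P ∪ Q) ∖ R splits into 2 disjoint pieces (area 8.1303, area 64.1176).

2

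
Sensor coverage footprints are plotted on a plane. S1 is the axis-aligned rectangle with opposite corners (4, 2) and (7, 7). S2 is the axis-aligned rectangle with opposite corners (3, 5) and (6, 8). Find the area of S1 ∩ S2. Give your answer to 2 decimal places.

4.00

|S1∩S2|: x∈[4,6], y∈[5,7] → 2·2 = 4.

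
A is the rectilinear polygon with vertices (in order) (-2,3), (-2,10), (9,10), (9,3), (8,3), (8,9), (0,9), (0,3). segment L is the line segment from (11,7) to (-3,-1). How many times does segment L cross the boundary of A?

2

The segment meets the boundary at (8,5.286), (9,5.857).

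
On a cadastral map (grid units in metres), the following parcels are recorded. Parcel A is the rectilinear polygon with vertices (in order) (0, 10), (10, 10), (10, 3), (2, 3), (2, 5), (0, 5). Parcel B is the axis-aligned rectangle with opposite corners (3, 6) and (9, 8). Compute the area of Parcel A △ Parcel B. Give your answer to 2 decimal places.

|Parcel A| = 66, |Parcel B| = 12, |Parcel A∩Parcel B| = 12.
|Parcel A △ Parcel B| = |Parcel A| + |Parcel B| − 2·|Parcel A∩Parcel B| = 66 + 12 − 24 = 54.00.

54.00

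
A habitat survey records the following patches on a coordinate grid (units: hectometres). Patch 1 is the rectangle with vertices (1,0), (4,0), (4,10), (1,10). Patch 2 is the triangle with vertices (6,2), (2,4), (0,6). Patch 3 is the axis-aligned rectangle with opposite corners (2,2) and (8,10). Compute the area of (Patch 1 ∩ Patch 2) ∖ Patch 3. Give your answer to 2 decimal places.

|Patch 1 ∩ Patch 2| = 1.5.
|(Patch 1 ∩ Patch 2) ∩ Patch 3| = 1.
|(Patch 1 ∩ Patch 2) ∖ Patch 3| = 1.5 − 1 = 0.50.

0.50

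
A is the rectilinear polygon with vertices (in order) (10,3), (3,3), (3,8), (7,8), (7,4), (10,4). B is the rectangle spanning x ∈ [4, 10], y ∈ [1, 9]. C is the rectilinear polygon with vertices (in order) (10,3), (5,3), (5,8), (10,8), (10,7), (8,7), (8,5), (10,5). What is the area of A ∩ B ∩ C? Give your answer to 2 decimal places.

The intersection is the polygon with vertices (7,8), (7,4), (10,4), (10,3), (5,3), (5,8).
By the shoelace formula its area is 13.00.

13.00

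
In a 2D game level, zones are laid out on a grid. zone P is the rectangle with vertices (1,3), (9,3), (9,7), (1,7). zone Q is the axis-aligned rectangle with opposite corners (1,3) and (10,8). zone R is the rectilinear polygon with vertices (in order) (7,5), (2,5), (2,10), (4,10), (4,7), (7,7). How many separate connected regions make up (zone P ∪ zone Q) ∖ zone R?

1

(zone P ∪ zone Q) ∖ zone R is a single connected region.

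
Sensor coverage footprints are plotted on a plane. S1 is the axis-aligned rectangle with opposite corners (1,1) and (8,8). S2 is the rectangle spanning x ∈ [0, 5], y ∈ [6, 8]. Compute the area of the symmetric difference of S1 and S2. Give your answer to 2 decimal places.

43.00

|S1∩S2|: x∈[1,5], y∈[6,8] → 4·2 = 8.
|S1 △ S2| = |S1| + |S2| − 2·|S1∩S2| = 49 + 10 − 16 = 43.00.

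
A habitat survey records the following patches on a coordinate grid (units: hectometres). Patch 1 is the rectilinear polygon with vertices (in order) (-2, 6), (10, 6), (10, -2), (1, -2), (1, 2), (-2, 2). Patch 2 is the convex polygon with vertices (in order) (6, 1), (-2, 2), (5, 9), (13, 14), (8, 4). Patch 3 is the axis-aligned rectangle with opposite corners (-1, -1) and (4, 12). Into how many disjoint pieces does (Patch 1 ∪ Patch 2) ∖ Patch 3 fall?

2

(Patch 1 ∪ Patch 2) ∖ Patch 3 splits into 2 disjoint pieces (area 81.5, area 4.0625).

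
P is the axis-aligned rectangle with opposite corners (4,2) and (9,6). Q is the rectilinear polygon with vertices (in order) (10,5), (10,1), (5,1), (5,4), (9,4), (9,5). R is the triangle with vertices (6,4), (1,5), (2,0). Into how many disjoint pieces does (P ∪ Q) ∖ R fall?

1

(P ∪ Q) ∖ R is a single connected region.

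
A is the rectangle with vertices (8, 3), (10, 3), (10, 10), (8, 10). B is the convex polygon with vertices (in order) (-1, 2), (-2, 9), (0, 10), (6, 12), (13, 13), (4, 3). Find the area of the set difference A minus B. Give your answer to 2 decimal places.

|A| = 14, |A∩B| = 2.8889.
|A ∖ B| = |A| − |A∩B| = 14 − 2.8889 = 11.11.

11.11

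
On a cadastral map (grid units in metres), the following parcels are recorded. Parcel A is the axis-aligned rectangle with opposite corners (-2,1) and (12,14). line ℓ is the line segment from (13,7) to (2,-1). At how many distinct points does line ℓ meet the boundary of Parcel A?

The segment meets the boundary at (12,6.273), (4.75,1).

2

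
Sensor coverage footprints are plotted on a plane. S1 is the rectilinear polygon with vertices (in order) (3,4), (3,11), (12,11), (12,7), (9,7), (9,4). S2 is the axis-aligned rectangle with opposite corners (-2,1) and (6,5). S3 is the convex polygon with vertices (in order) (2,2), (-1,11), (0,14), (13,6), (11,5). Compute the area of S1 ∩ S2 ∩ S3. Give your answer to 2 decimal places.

The intersection is the polygon with vertices (6,5), (6,4), (3,4), (3,5).
By the shoelace formula its area is 3.00.

3.00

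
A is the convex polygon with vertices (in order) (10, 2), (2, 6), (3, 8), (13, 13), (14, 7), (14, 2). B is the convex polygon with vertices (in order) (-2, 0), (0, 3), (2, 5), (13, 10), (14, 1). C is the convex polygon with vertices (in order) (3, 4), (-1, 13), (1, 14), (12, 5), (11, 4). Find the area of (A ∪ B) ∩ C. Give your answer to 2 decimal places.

|A ∪ B| = 124.4206.
|(A ∪ B) ∩ C| = 36.04.

36.04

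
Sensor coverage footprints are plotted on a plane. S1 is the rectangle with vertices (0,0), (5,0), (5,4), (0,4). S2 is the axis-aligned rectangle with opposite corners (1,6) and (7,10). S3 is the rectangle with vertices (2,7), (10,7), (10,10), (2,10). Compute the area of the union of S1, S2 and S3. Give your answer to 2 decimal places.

53.00

By inclusion–exclusion:
Individual areas: |S1| = 20, |S2| = 24, |S3| = 24.
|S1∩S2| = 0 (no overlap).
|S1∩S3| = 0 (no overlap).
|S2∩S3|: x∈[2,7], y∈[7,10] → 5·3 = 15.
|S1∩S2∩S3| = 0.
|S1 ∪ S2 ∪ S3| = 68 − 15 + 0 = 53.00.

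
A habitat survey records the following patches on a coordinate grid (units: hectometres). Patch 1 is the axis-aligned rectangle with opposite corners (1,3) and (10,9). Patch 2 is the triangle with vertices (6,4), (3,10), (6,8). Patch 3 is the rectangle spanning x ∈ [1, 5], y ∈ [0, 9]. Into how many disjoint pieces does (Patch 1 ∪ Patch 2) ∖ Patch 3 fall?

(Patch 1 ∪ Patch 2) ∖ Patch 3 splits into 2 disjoint pieces (area 30, area 0.5).

2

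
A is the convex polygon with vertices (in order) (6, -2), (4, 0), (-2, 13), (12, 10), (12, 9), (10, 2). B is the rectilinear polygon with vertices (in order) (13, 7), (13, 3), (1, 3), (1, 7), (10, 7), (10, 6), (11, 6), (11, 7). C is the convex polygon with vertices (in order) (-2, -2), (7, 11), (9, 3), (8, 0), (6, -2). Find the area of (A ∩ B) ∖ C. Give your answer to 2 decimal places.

|A ∩ B| = 35.6016.
|(A ∩ B) ∩ C| = 22.0385.
|(A ∩ B) ∖ C| = 35.6016 − 22.0385 = 13.56.

13.56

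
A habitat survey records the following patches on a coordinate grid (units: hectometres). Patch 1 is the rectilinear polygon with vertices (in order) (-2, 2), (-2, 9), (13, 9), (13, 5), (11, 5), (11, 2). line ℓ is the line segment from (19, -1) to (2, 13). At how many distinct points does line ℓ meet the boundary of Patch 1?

2

The segment meets the boundary at (11.714,5), (6.857,9).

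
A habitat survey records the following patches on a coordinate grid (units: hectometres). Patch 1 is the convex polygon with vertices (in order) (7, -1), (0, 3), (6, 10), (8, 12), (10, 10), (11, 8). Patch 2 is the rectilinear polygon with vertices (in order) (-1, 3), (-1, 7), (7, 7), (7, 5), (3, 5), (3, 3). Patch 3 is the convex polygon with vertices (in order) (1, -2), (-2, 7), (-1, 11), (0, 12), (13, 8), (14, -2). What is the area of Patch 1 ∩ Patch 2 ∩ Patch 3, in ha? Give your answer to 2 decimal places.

The intersection is the polygon with vertices (7,7), (7,5), (3,5), (3,3), (0,3), (3.429,7).
By the shoelace formula its area is 13.14.

13.14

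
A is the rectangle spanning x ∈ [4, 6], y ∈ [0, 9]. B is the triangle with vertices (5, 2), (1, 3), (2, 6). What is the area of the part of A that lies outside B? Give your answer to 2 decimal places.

|A| = 18, |A∩B| = 0.5417.
|A ∖ B| = |A| − |A∩B| = 18 − 0.5417 = 17.46.

17.46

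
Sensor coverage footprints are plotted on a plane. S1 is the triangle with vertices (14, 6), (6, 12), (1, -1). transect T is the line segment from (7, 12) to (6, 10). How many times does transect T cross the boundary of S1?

1

The segment meets the boundary at (6.727,11.455).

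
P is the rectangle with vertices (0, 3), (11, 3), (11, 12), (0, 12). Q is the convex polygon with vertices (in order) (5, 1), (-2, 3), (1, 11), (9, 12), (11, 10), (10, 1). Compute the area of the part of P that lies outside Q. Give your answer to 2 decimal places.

11.06

|P| = 99, |P∩Q| = 87.9444.
|P ∖ Q| = |P| − |P∩Q| = 99 − 87.9444 = 11.06.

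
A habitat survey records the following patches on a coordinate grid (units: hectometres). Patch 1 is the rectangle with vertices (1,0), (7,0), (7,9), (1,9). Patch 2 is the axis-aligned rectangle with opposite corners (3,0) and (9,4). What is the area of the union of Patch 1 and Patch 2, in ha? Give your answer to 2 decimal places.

62.00

By inclusion–exclusion:
Individual areas: |Patch 1| = 54, |Patch 2| = 24.
|Patch 1∩Patch 2|: x∈[3,7], y∈[0,4] → 4·4 = 16.
|Patch 1 ∪ Patch 2| = 78 − 16 = 62.00.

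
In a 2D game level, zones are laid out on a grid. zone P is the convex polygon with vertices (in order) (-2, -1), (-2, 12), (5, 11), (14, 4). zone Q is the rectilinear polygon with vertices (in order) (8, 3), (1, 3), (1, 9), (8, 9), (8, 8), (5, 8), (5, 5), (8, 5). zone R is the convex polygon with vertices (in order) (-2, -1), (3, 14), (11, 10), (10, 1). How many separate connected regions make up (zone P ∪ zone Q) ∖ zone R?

(zone P ∪ zone Q) ∖ zone R splits into 2 disjoint pieces (area 26.8864, area 6.9888).

2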